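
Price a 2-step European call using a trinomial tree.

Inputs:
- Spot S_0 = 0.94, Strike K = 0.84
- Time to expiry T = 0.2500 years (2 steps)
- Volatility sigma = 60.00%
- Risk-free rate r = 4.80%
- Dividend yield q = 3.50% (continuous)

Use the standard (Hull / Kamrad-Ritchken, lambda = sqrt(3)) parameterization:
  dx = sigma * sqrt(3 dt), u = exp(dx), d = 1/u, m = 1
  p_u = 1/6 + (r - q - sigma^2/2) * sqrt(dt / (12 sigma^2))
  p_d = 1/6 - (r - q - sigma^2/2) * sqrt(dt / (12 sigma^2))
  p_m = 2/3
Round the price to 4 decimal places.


dt = T/N = 0.125000; dx = sigma*sqrt(3*dt) = 0.367423
u = exp(dx) = 1.444009; d = 1/u = 0.692516
p_u = 0.138259, p_m = 0.666667, p_d = 0.195074
Discount per step: exp(-r*dt) = 0.994018
Stock lattice S(k, j) with j the centered position index:
  k=0: S(0,+0) = 0.9400
  k=1: S(1,-1) = 0.6510; S(1,+0) = 0.9400; S(1,+1) = 1.3574
  k=2: S(2,-2) = 0.4508; S(2,-1) = 0.6510; S(2,+0) = 0.9400; S(2,+1) = 1.3574; S(2,+2) = 1.9601
Terminal payoffs V(N, j) = max(S_T - K, 0):
  V(2,-2) = 0.000000; V(2,-1) = 0.000000; V(2,+0) = 0.100000; V(2,+1) = 0.517369; V(2,+2) = 1.120053
Backward induction: V(k, j) = exp(-r*dt) * [p_u * V(k+1, j+1) + p_m * V(k+1, j) + p_d * V(k+1, j-1)]
  V(1,-1) = exp(-r*dt) * [p_u*0.100000 + p_m*0.000000 + p_d*0.000000] = 0.013743
  V(1,+0) = exp(-r*dt) * [p_u*0.517369 + p_m*0.100000 + p_d*0.000000] = 0.137371
  V(1,+1) = exp(-r*dt) * [p_u*1.120053 + p_m*0.517369 + p_d*0.100000] = 0.516171
  V(0,+0) = exp(-r*dt) * [p_u*0.516171 + p_m*0.137371 + p_d*0.013743] = 0.164636

Answer: Price = V(0,0) = 0.1646


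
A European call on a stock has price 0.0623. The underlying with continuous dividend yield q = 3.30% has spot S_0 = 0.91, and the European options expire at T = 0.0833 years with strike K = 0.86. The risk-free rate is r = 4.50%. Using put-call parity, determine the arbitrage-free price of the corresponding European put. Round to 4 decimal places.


Answer: Put price = 0.0116

Derivation:
Put-call parity: C - P = S_0 * exp(-qT) - K * exp(-rT).
S_0 * exp(-qT) = 0.9100 * 0.99725487 = 0.90750194
K * exp(-rT) = 0.8600 * 0.99625852 = 0.85678232
P = C - S*exp(-qT) + K*exp(-rT)
P = 0.0623 - 0.90750194 + 0.85678232 = 0.0116


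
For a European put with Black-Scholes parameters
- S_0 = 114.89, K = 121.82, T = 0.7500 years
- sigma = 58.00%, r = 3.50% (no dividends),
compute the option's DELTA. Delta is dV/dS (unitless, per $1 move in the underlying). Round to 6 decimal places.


d1 = 0.1868038764; d2 = -0.3154908578
phi(d1) = 0.3920419705; exp(-qT) = 1.0000000000; exp(-rT) = 0.9740915363
N(-d1) = 0.4259072037
Delta = -exp(-qT) * N(-d1) = -1.0000000000 * 0.4259072037 = -0.425907

Answer: Delta = -0.425907


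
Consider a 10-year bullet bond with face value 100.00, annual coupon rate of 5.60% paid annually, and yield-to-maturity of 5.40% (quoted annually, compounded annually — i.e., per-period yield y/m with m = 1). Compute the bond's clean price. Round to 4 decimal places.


Answer: Price = 101.5148

Derivation:
Coupon per period c = face * coupon_rate / m = 5.600000
Periods per year m = 1; per-period yield y/m = 0.054000
Number of cashflows N = 10
Cashflows (t years, CF_t, discount factor 1/(1+y/m)^(m*t), PV):
  t = 1.0000: CF_t = 5.600000, DF = 0.948767, PV = 5.313093
  t = 2.0000: CF_t = 5.600000, DF = 0.900158, PV = 5.040885
  t = 3.0000: CF_t = 5.600000, DF = 0.854040, PV = 4.782624
  t = 4.0000: CF_t = 5.600000, DF = 0.810285, PV = 4.537593
  t = 5.0000: CF_t = 5.600000, DF = 0.768771, PV = 4.305117
  t = 6.0000: CF_t = 5.600000, DF = 0.729384, PV = 4.084551
  t = 7.0000: CF_t = 5.600000, DF = 0.692015, PV = 3.875286
  t = 8.0000: CF_t = 5.600000, DF = 0.656561, PV = 3.676742
  t = 9.0000: CF_t = 5.600000, DF = 0.622923, PV = 3.488370
  t = 10.0000: CF_t = 105.600000, DF = 0.591009, PV = 62.410521
Price P = sum_t PV_t = 101.514783


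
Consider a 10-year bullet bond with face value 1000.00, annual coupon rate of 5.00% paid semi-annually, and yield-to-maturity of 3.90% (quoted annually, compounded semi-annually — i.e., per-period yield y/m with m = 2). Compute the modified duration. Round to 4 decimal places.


Coupon per period c = face * coupon_rate / m = 25.000000
Periods per year m = 2; per-period yield y/m = 0.019500
Number of cashflows N = 20
Cashflows (t years, CF_t, discount factor 1/(1+y/m)^(m*t), PV):
  t = 0.5000: CF_t = 25.000000, DF = 0.980873, PV = 24.521824
  t = 1.0000: CF_t = 25.000000, DF = 0.962112, PV = 24.052795
  t = 1.5000: CF_t = 25.000000, DF = 0.943709, PV = 23.592737
  t = 2.0000: CF_t = 25.000000, DF = 0.925659, PV = 23.141478
  t = 2.5000: CF_t = 25.000000, DF = 0.907954, PV = 22.698850
  t = 3.0000: CF_t = 25.000000, DF = 0.890588, PV = 22.264689
  t = 3.5000: CF_t = 25.000000, DF = 0.873553, PV = 21.838832
  t = 4.0000: CF_t = 25.000000, DF = 0.856845, PV = 21.421120
  t = 4.5000: CF_t = 25.000000, DF = 0.840456, PV = 21.011397
  t = 5.0000: CF_t = 25.000000, DF = 0.824380, PV = 20.609512
  t = 5.5000: CF_t = 25.000000, DF = 0.808613, PV = 20.215313
  t = 6.0000: CF_t = 25.000000, DF = 0.793146, PV = 19.828655
  t = 6.5000: CF_t = 25.000000, DF = 0.777976, PV = 19.449391
  t = 7.0000: CF_t = 25.000000, DF = 0.763095, PV = 19.077382
  t = 7.5000: CF_t = 25.000000, DF = 0.748500, PV = 18.712489
  t = 8.0000: CF_t = 25.000000, DF = 0.734183, PV = 18.354575
  t = 8.5000: CF_t = 25.000000, DF = 0.720140, PV = 18.003506
  t = 9.0000: CF_t = 25.000000, DF = 0.706366, PV = 17.659153
  t = 9.5000: CF_t = 25.000000, DF = 0.692855, PV = 17.321386
  t = 10.0000: CF_t = 1025.000000, DF = 0.679603, PV = 696.593252
Price P = sum_t PV_t = 1090.368336
First compute Macaulay numerator sum_t t * PV_t:
  t * PV_t at t = 0.5000: 12.260912
  t * PV_t at t = 1.0000: 24.052795
  t * PV_t at t = 1.5000: 35.389105
  t * PV_t at t = 2.0000: 46.282955
  t * PV_t at t = 2.5000: 56.747125
  t * PV_t at t = 3.0000: 66.794066
  t * PV_t at t = 3.5000: 76.435910
  t * PV_t at t = 4.0000: 85.684479
  t * PV_t at t = 4.5000: 94.551288
  t * PV_t at t = 5.0000: 103.047560
  t * PV_t at t = 5.5000: 111.184223
  t * PV_t at t = 6.0000: 118.971927
  t * PV_t at t = 6.5000: 126.421044
  t * PV_t at t = 7.0000: 133.541677
  t * PV_t at t = 7.5000: 140.343667
  t * PV_t at t = 8.0000: 146.836598
  t * PV_t at t = 8.5000: 153.029804
  t * PV_t at t = 9.0000: 158.932376
  t * PV_t at t = 9.5000: 164.553166
  t * PV_t at t = 10.0000: 6965.932521
Macaulay duration D = 8820.993201 / 1090.368336 = 8.089921
Modified duration = D / (1 + y/m) = 8.089921 / (1 + 0.019500) = 7.935184

Answer: Modified duration = 7.9352


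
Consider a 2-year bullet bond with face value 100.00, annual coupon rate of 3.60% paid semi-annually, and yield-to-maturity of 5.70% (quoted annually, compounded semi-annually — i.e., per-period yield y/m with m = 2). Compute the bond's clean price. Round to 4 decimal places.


Answer: Price = 96.0830

Derivation:
Coupon per period c = face * coupon_rate / m = 1.800000
Periods per year m = 2; per-period yield y/m = 0.028500
Number of cashflows N = 4
Cashflows (t years, CF_t, discount factor 1/(1+y/m)^(m*t), PV):
  t = 0.5000: CF_t = 1.800000, DF = 0.972290, PV = 1.750122
  t = 1.0000: CF_t = 1.800000, DF = 0.945347, PV = 1.701625
  t = 1.5000: CF_t = 1.800000, DF = 0.919152, PV = 1.654473
  t = 2.0000: CF_t = 101.800000, DF = 0.893682, PV = 90.976787
Price P = sum_t PV_t = 96.083006


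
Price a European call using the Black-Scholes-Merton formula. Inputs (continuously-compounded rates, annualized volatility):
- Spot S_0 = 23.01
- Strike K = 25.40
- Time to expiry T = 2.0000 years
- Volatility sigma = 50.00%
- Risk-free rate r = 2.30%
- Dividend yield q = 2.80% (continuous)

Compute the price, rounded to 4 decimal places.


Answer: Price = 5.1789

Derivation:
d1 = (ln(S/K) + (r - q + 0.5*sigma^2) * T) / (sigma * sqrt(T)) = 0.19965829
d2 = d1 - sigma * sqrt(T) = -0.50744849
exp(-rT) = 0.95504196; exp(-qT) = 0.94553914
C = S_0 * exp(-qT) * N(d1) - K * exp(-rT) * N(d2)
N(d1) = 0.57912608; N(d2) = 0.30592008
C = 23.0100 * 0.94553914 * 0.57912608 - 25.4000 * 0.95504196 * 0.30592008 = 5.1789


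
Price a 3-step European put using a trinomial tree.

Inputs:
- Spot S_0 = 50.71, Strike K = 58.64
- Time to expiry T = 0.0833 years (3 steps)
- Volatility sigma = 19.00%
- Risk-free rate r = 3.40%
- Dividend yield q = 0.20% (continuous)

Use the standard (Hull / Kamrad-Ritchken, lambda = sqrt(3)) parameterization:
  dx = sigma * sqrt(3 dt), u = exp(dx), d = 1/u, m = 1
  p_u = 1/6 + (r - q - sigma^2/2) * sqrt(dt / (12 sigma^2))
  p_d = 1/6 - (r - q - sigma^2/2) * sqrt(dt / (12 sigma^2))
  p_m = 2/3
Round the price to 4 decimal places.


Answer: Price = V(0,0) = 7.7782

Derivation:
dt = T/N = 0.027767; dx = sigma*sqrt(3*dt) = 0.054837
u = exp(dx) = 1.056369; d = 1/u = 0.946639
p_u = 0.170198, p_m = 0.666667, p_d = 0.163135
Discount per step: exp(-r*dt) = 0.999056
Stock lattice S(k, j) with j the centered position index:
  k=0: S(0,+0) = 50.7100
  k=1: S(1,-1) = 48.0041; S(1,+0) = 50.7100; S(1,+1) = 53.5685
  k=2: S(2,-2) = 45.4425; S(2,-1) = 48.0041; S(2,+0) = 50.7100; S(2,+1) = 53.5685; S(2,+2) = 56.5880
  k=3: S(3,-3) = 43.0177; S(3,-2) = 45.4425; S(3,-1) = 48.0041; S(3,+0) = 50.7100; S(3,+1) = 53.5685; S(3,+2) = 56.5880; S(3,+3) = 59.7778
Terminal payoffs V(N, j) = max(K - S_T, 0):
  V(3,-3) = 15.622319; V(3,-2) = 13.197467; V(3,-1) = 10.635929; V(3,+0) = 7.930000; V(3,+1) = 5.071541; V(3,+2) = 2.051955; V(3,+3) = 0.000000
Backward induction: V(k, j) = exp(-r*dt) * [p_u * V(k+1, j+1) + p_m * V(k+1, j) + p_d * V(k+1, j-1)]
  V(2,-2) = exp(-r*dt) * [p_u*10.635929 + p_m*13.197467 + p_d*15.622319] = 13.144660
  V(2,-1) = exp(-r*dt) * [p_u*7.930000 + p_m*10.635929 + p_d*13.197467] = 10.583264
  V(2,+0) = exp(-r*dt) * [p_u*5.071541 + p_m*7.930000 + p_d*10.635929] = 7.877486
  V(2,+1) = exp(-r*dt) * [p_u*2.051955 + p_m*5.071541 + p_d*7.930000] = 5.019186
  V(2,+2) = exp(-r*dt) * [p_u*0.000000 + p_m*2.051955 + p_d*5.071541] = 2.193244
  V(1,-1) = exp(-r*dt) * [p_u*7.877486 + p_m*10.583264 + p_d*13.144660] = 10.530652
  V(1,+0) = exp(-r*dt) * [p_u*5.019186 + p_m*7.877486 + p_d*10.583264] = 7.825024
  V(1,+1) = exp(-r*dt) * [p_u*2.193244 + p_m*5.019186 + p_d*7.877486] = 4.999781
  V(0,+0) = exp(-r*dt) * [p_u*4.999781 + p_m*7.825024 + p_d*10.530652] = 7.778208


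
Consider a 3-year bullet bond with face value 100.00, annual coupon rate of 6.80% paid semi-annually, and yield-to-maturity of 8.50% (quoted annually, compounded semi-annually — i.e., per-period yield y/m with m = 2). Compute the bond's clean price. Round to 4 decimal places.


Coupon per period c = face * coupon_rate / m = 3.400000
Periods per year m = 2; per-period yield y/m = 0.042500
Number of cashflows N = 6
Cashflows (t years, CF_t, discount factor 1/(1+y/m)^(m*t), PV):
  t = 0.5000: CF_t = 3.400000, DF = 0.959233, PV = 3.261391
  t = 1.0000: CF_t = 3.400000, DF = 0.920127, PV = 3.128433
  t = 1.5000: CF_t = 3.400000, DF = 0.882616, PV = 3.000894
  t = 2.0000: CF_t = 3.400000, DF = 0.846634, PV = 2.878556
  t = 2.5000: CF_t = 3.400000, DF = 0.812119, PV = 2.761205
  t = 3.0000: CF_t = 103.400000, DF = 0.779011, PV = 80.549743
Price P = sum_t PV_t = 95.580221

Answer: Price = 95.5802


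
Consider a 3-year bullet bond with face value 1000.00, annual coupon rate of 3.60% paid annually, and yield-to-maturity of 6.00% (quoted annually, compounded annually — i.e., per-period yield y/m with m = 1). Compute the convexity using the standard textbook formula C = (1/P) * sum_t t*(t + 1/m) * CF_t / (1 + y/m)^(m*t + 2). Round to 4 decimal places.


Answer: Convexity = 10.1742

Derivation:
Coupon per period c = face * coupon_rate / m = 36.000000
Periods per year m = 1; per-period yield y/m = 0.060000
Number of cashflows N = 3
Cashflows (t years, CF_t, discount factor 1/(1+y/m)^(m*t), PV):
  t = 1.0000: CF_t = 36.000000, DF = 0.943396, PV = 33.962264
  t = 2.0000: CF_t = 36.000000, DF = 0.889996, PV = 32.039872
  t = 3.0000: CF_t = 1036.000000, DF = 0.839619, PV = 869.845577
Price P = sum_t PV_t = 935.847713
Convexity numerator sum_t t*(t + 1/m) * CF_t / (1+y/m)^(m*t + 2):
  t = 1.0000: term = 60.452588
  t = 2.0000: term = 171.092231
  t = 3.0000: term = 9289.913605
Convexity = (1/P) * sum = 9521.458425 / 935.847713 = 10.174154


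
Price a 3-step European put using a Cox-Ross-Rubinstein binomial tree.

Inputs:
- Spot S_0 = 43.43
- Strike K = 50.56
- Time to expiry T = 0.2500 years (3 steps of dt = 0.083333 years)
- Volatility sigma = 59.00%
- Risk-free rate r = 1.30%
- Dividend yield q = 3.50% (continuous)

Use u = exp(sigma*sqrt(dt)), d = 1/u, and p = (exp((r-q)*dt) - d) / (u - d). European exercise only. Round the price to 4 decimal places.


Answer: Price = V(0,0) = 9.6691

Derivation:
dt = T/N = 0.083333
u = exp(sigma*sqrt(dt)) = 1.185682; d = 1/u = 0.843396
p = (exp((r-q)*dt) - d) / (u - d) = 0.452172
Discount per step: exp(-r*dt) = 0.998917
Stock lattice S(k, i) with i counting down-moves:
  k=0: S(0,0) = 43.4300
  k=1: S(1,0) = 51.4942; S(1,1) = 36.6287
  k=2: S(2,0) = 61.0557; S(2,1) = 43.4300; S(2,2) = 30.8925
  k=3: S(3,0) = 72.3927; S(3,1) = 51.4942; S(3,2) = 36.6287; S(3,3) = 26.0546
Terminal payoffs V(N, i) = max(K - S_T, 0):
  V(3,0) = 0.000000; V(3,1) = 0.000000; V(3,2) = 13.931299; V(3,3) = 24.505371
Backward induction: V(k, i) = exp(-r*dt) * [p * V(k+1, i) + (1-p) * V(k+1, i+1)].
  V(2,0) = exp(-r*dt) * [p*0.000000 + (1-p)*0.000000] = 0.000000
  V(2,1) = exp(-r*dt) * [p*0.000000 + (1-p)*13.931299] = 7.623695
  V(2,2) = exp(-r*dt) * [p*13.931299 + (1-p)*24.505371] = 19.702717
  V(1,0) = exp(-r*dt) * [p*0.000000 + (1-p)*7.623695] = 4.171953
  V(1,1) = exp(-r*dt) * [p*7.623695 + (1-p)*19.702717] = 14.225505
  V(0,0) = exp(-r*dt) * [p*4.171953 + (1-p)*14.225505] = 9.669091


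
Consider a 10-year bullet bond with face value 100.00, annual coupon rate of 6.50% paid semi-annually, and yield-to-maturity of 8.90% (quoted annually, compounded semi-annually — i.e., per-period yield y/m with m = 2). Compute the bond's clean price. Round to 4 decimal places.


Answer: Price = 84.3226

Derivation:
Coupon per period c = face * coupon_rate / m = 3.250000
Periods per year m = 2; per-period yield y/m = 0.044500
Number of cashflows N = 20
Cashflows (t years, CF_t, discount factor 1/(1+y/m)^(m*t), PV):
  t = 0.5000: CF_t = 3.250000, DF = 0.957396, PV = 3.111537
  t = 1.0000: CF_t = 3.250000, DF = 0.916607, PV = 2.978972
  t = 1.5000: CF_t = 3.250000, DF = 0.877556, PV = 2.852056
  t = 2.0000: CF_t = 3.250000, DF = 0.840168, PV = 2.730547
  t = 2.5000: CF_t = 3.250000, DF = 0.804374, PV = 2.614214
  t = 3.0000: CF_t = 3.250000, DF = 0.770104, PV = 2.502838
  t = 3.5000: CF_t = 3.250000, DF = 0.737294, PV = 2.396207
  t = 4.0000: CF_t = 3.250000, DF = 0.705883, PV = 2.294118
  t = 4.5000: CF_t = 3.250000, DF = 0.675809, PV = 2.196379
  t = 5.0000: CF_t = 3.250000, DF = 0.647017, PV = 2.102805
  t = 5.5000: CF_t = 3.250000, DF = 0.619451, PV = 2.013216
  t = 6.0000: CF_t = 3.250000, DF = 0.593060, PV = 1.927445
  t = 6.5000: CF_t = 3.250000, DF = 0.567793, PV = 1.845328
  t = 7.0000: CF_t = 3.250000, DF = 0.543603, PV = 1.766709
  t = 7.5000: CF_t = 3.250000, DF = 0.520443, PV = 1.691440
  t = 8.0000: CF_t = 3.250000, DF = 0.498270, PV = 1.619378
  t = 8.5000: CF_t = 3.250000, DF = 0.477042, PV = 1.550386
  t = 9.0000: CF_t = 3.250000, DF = 0.456718, PV = 1.484333
  t = 9.5000: CF_t = 3.250000, DF = 0.437260, PV = 1.421094
  t = 10.0000: CF_t = 103.250000, DF = 0.418631, PV = 43.223624
Price P = sum_t PV_t = 84.322627


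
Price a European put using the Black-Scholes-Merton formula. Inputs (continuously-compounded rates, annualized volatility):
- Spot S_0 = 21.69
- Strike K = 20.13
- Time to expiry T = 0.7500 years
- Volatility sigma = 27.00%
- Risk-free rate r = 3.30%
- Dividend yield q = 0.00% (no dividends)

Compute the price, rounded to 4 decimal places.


d1 = (ln(S/K) + (r - q + 0.5*sigma^2) * T) / (sigma * sqrt(T)) = 0.54197189
d2 = d1 - sigma * sqrt(T) = 0.30814503
exp(-rT) = 0.97555377; exp(-qT) = 1.00000000
P = K * exp(-rT) * N(-d2) - S_0 * exp(-qT) * N(-d1)
N(-d1) = 0.29391893; N(-d2) = 0.37898599
P = 20.1300 * 0.97555377 * 0.37898599 - 21.6900 * 1.00000000 * 0.29391893 = 1.0674

Answer: Price = 1.0674


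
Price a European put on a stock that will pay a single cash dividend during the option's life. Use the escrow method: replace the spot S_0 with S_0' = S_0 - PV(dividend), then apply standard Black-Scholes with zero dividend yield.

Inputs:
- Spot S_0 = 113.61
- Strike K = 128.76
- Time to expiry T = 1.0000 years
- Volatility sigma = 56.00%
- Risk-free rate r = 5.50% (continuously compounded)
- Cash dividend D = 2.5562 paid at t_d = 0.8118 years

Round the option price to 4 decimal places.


PV(D) = D * exp(-r * t_d) = 2.5562 * 0.95633310 = 2.44457866
S_0' = S_0 - PV(D) = 113.6100 - 2.44457866 = 111.16542134
d1 = (ln(S_0'/K) + (r + sigma^2/2)*T) / (sigma*sqrt(T)) = 0.11583780
d2 = d1 - sigma*sqrt(T) = -0.44416220
exp(-rT) = 0.94648515
N(-d1) = 0.45389055; N(-d2) = 0.67153734
P = K * exp(-rT) * N(-d2) - S_0' * N(-d1) = 128.7600 * 0.94648515 * 0.67153734 - 111.16542134 * 0.45389055 = 31.3829

Answer: Price = 31.3829


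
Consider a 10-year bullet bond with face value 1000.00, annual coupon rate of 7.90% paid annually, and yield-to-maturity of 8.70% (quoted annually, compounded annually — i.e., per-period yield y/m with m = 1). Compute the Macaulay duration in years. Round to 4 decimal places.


Coupon per period c = face * coupon_rate / m = 79.000000
Periods per year m = 1; per-period yield y/m = 0.087000
Number of cashflows N = 10
Cashflows (t years, CF_t, discount factor 1/(1+y/m)^(m*t), PV):
  t = 1.0000: CF_t = 79.000000, DF = 0.919963, PV = 72.677093
  t = 2.0000: CF_t = 79.000000, DF = 0.846332, PV = 66.860251
  t = 3.0000: CF_t = 79.000000, DF = 0.778595, PV = 61.508971
  t = 4.0000: CF_t = 79.000000, DF = 0.716278, PV = 56.585990
  t = 5.0000: CF_t = 79.000000, DF = 0.658950, PV = 52.057028
  t = 6.0000: CF_t = 79.000000, DF = 0.606209, PV = 47.890550
  t = 7.0000: CF_t = 79.000000, DF = 0.557690, PV = 44.057544
  t = 8.0000: CF_t = 79.000000, DF = 0.513055, PV = 40.531319
  t = 9.0000: CF_t = 79.000000, DF = 0.471991, PV = 37.287322
  t = 10.0000: CF_t = 1079.000000, DF = 0.434215, PV = 468.517701
Price P = sum_t PV_t = 947.973769
Macaulay numerator sum_t t * PV_t:
  t * PV_t at t = 1.0000: 72.677093
  t * PV_t at t = 2.0000: 133.720502
  t * PV_t at t = 3.0000: 184.526912
  t * PV_t at t = 4.0000: 226.343958
  t * PV_t at t = 5.0000: 260.285140
  t * PV_t at t = 6.0000: 287.343301
  t * PV_t at t = 7.0000: 308.402807
  t * PV_t at t = 8.0000: 324.250553
  t * PV_t at t = 9.0000: 335.585899
  t * PV_t at t = 10.0000: 4685.177013
Macaulay duration D = (sum_t t * PV_t) / P = 6818.313179 / 947.973769 = 7.192512

Answer: Macaulay duration = 7.1925 years


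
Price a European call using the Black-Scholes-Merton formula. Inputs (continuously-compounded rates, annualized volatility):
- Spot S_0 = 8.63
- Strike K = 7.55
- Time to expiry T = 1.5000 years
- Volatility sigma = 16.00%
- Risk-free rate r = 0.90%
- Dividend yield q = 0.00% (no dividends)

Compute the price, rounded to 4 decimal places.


d1 = (ln(S/K) + (r - q + 0.5*sigma^2) * T) / (sigma * sqrt(T)) = 0.84914084
d2 = d1 - sigma * sqrt(T) = 0.65318166
exp(-rT) = 0.98659072; exp(-qT) = 1.00000000
C = S_0 * exp(-qT) * N(d1) - K * exp(-rT) * N(d2)
N(d1) = 0.80209854; N(d2) = 0.74318041
C = 8.6300 * 1.00000000 * 0.80209854 - 7.5500 * 0.98659072 * 0.74318041 = 1.3863

Answer: Price = 1.3863


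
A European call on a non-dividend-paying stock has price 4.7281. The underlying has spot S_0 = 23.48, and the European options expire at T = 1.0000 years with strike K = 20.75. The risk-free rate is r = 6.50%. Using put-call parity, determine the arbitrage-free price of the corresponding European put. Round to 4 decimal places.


Put-call parity: C - P = S_0 * exp(-qT) - K * exp(-rT).
S_0 * exp(-qT) = 23.4800 * 1.00000000 = 23.48000000
K * exp(-rT) = 20.7500 * 0.93706746 = 19.44414987
P = C - S*exp(-qT) + K*exp(-rT)
P = 4.7281 - 23.48000000 + 19.44414987 = 0.6922

Answer: Put price = 0.6922


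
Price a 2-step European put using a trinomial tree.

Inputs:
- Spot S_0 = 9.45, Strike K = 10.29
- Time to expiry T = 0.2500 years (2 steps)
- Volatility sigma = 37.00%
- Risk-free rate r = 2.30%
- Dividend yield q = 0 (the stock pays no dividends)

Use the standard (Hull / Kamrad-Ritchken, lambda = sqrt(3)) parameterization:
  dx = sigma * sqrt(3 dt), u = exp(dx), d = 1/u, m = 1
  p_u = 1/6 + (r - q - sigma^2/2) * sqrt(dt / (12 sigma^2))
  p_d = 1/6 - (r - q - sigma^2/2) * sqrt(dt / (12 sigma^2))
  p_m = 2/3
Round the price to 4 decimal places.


Answer: Price = V(0,0) = 1.2088

Derivation:
dt = T/N = 0.125000; dx = sigma*sqrt(3*dt) = 0.226578
u = exp(dx) = 1.254300; d = 1/u = 0.797257
p_u = 0.154130, p_m = 0.666667, p_d = 0.179204
Discount per step: exp(-r*dt) = 0.997129
Stock lattice S(k, j) with j the centered position index:
  k=0: S(0,+0) = 9.4500
  k=1: S(1,-1) = 7.5341; S(1,+0) = 9.4500; S(1,+1) = 11.8531
  k=2: S(2,-2) = 6.0066; S(2,-1) = 7.5341; S(2,+0) = 9.4500; S(2,+1) = 11.8531; S(2,+2) = 14.8674
Terminal payoffs V(N, j) = max(K - S_T, 0):
  V(2,-2) = 4.283398; V(2,-1) = 2.755918; V(2,+0) = 0.840000; V(2,+1) = 0.000000; V(2,+2) = 0.000000
Backward induction: V(k, j) = exp(-r*dt) * [p_u * V(k+1, j+1) + p_m * V(k+1, j) + p_d * V(k+1, j-1)]
  V(1,-1) = exp(-r*dt) * [p_u*0.840000 + p_m*2.755918 + p_d*4.283398] = 2.726499
  V(1,+0) = exp(-r*dt) * [p_u*0.000000 + p_m*0.840000 + p_d*2.755918] = 1.050845
  V(1,+1) = exp(-r*dt) * [p_u*0.000000 + p_m*0.000000 + p_d*0.840000] = 0.150099
  V(0,+0) = exp(-r*dt) * [p_u*0.150099 + p_m*1.050845 + p_d*2.726499] = 1.208817


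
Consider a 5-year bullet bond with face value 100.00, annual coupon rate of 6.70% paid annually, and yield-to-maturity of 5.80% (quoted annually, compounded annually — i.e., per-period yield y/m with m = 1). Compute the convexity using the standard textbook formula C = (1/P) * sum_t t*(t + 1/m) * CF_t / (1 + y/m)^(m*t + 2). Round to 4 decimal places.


Coupon per period c = face * coupon_rate / m = 6.700000
Periods per year m = 1; per-period yield y/m = 0.058000
Number of cashflows N = 5
Cashflows (t years, CF_t, discount factor 1/(1+y/m)^(m*t), PV):
  t = 1.0000: CF_t = 6.700000, DF = 0.945180, PV = 6.332703
  t = 2.0000: CF_t = 6.700000, DF = 0.893364, PV = 5.985542
  t = 3.0000: CF_t = 6.700000, DF = 0.844390, PV = 5.657412
  t = 4.0000: CF_t = 6.700000, DF = 0.798100, PV = 5.347270
  t = 5.0000: CF_t = 106.700000, DF = 0.754348, PV = 80.488916
Price P = sum_t PV_t = 103.811844
Convexity numerator sum_t t*(t + 1/m) * CF_t / (1+y/m)^(m*t + 2):
  t = 1.0000: term = 11.314824
  t = 2.0000: term = 32.083621
  t = 3.0000: term = 60.649568
  t = 4.0000: term = 95.541222
  t = 5.0000: term = 2157.178088
Convexity = (1/P) * sum = 2356.767323 / 103.811844 = 22.702297

Answer: Convexity = 22.7023


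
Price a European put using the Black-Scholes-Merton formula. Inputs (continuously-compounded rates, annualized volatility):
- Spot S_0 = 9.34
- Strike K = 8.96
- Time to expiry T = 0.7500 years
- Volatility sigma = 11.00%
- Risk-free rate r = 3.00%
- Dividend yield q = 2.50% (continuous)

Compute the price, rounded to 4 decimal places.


d1 = (ln(S/K) + (r - q + 0.5*sigma^2) * T) / (sigma * sqrt(T)) = 0.52301138
d2 = d1 - sigma * sqrt(T) = 0.42774858
exp(-rT) = 0.97775124; exp(-qT) = 0.98142469
P = K * exp(-rT) * N(-d2) - S_0 * exp(-qT) * N(-d1)
N(-d1) = 0.30048317; N(-d2) = 0.33441709
P = 8.9600 * 0.97775124 * 0.33441709 - 9.3400 * 0.98142469 * 0.30048317 = 0.1753

Answer: Price = 0.1753


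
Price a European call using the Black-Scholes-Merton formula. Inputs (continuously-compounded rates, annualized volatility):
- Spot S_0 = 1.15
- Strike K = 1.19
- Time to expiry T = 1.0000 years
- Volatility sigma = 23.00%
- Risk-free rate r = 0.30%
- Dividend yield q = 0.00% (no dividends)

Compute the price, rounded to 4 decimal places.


d1 = (ln(S/K) + (r - q + 0.5*sigma^2) * T) / (sigma * sqrt(T)) = -0.02061463
d2 = d1 - sigma * sqrt(T) = -0.25061463
exp(-rT) = 0.99700450; exp(-qT) = 1.00000000
C = S_0 * exp(-qT) * N(d1) - K * exp(-rT) * N(d2)
N(d1) = 0.49177654; N(d2) = 0.40105604
C = 1.1500 * 1.00000000 * 0.49177654 - 1.1900 * 0.99700450 * 0.40105604 = 0.0897

Answer: Price = 0.0897


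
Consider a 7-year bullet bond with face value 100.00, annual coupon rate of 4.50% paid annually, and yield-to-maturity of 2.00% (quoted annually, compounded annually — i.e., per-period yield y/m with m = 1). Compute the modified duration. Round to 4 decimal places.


Coupon per period c = face * coupon_rate / m = 4.500000
Periods per year m = 1; per-period yield y/m = 0.020000
Number of cashflows N = 7
Cashflows (t years, CF_t, discount factor 1/(1+y/m)^(m*t), PV):
  t = 1.0000: CF_t = 4.500000, DF = 0.980392, PV = 4.411765
  t = 2.0000: CF_t = 4.500000, DF = 0.961169, PV = 4.325260
  t = 3.0000: CF_t = 4.500000, DF = 0.942322, PV = 4.240451
  t = 4.0000: CF_t = 4.500000, DF = 0.923845, PV = 4.157304
  t = 5.0000: CF_t = 4.500000, DF = 0.905731, PV = 4.075789
  t = 6.0000: CF_t = 4.500000, DF = 0.887971, PV = 3.995871
  t = 7.0000: CF_t = 104.500000, DF = 0.870560, PV = 90.973539
Price P = sum_t PV_t = 116.179978
First compute Macaulay numerator sum_t t * PV_t:
  t * PV_t at t = 1.0000: 4.411765
  t * PV_t at t = 2.0000: 8.650519
  t * PV_t at t = 3.0000: 12.721352
  t * PV_t at t = 4.0000: 16.629218
  t * PV_t at t = 5.0000: 20.378943
  t * PV_t at t = 6.0000: 23.975227
  t * PV_t at t = 7.0000: 636.814771
Macaulay duration D = 723.581794 / 116.179978 = 6.228111
Modified duration = D / (1 + y/m) = 6.228111 / (1 + 0.020000) = 6.105991

Answer: Modified duration = 6.1060


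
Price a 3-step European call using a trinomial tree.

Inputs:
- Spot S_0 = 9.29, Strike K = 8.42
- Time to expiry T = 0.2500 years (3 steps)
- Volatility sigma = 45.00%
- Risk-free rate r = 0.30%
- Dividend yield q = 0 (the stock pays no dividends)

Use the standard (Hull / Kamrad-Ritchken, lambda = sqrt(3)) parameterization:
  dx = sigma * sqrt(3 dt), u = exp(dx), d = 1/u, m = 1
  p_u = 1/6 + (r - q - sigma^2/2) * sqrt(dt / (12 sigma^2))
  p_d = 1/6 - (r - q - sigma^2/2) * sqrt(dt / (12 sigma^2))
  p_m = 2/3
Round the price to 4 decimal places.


dt = T/N = 0.083333; dx = sigma*sqrt(3*dt) = 0.225000
u = exp(dx) = 1.252323; d = 1/u = 0.798516
p_u = 0.148472, p_m = 0.666667, p_d = 0.184861
Discount per step: exp(-r*dt) = 0.999750
Stock lattice S(k, j) with j the centered position index:
  k=0: S(0,+0) = 9.2900
  k=1: S(1,-1) = 7.4182; S(1,+0) = 9.2900; S(1,+1) = 11.6341
  k=2: S(2,-2) = 5.9236; S(2,-1) = 7.4182; S(2,+0) = 9.2900; S(2,+1) = 11.6341; S(2,+2) = 14.5696
  k=3: S(3,-3) = 4.7301; S(3,-2) = 5.9236; S(3,-1) = 7.4182; S(3,+0) = 9.2900; S(3,+1) = 11.6341; S(3,+2) = 14.5696; S(3,+3) = 18.2459
Terminal payoffs V(N, j) = max(S_T - K, 0):
  V(3,-3) = 0.000000; V(3,-2) = 0.000000; V(3,-1) = 0.000000; V(3,+0) = 0.870000; V(3,+1) = 3.214078; V(3,+2) = 6.149620; V(3,+3) = 9.825866
Backward induction: V(k, j) = exp(-r*dt) * [p_u * V(k+1, j+1) + p_m * V(k+1, j) + p_d * V(k+1, j-1)]
  V(2,-2) = exp(-r*dt) * [p_u*0.000000 + p_m*0.000000 + p_d*0.000000] = 0.000000
  V(2,-1) = exp(-r*dt) * [p_u*0.870000 + p_m*0.000000 + p_d*0.000000] = 0.129139
  V(2,+0) = exp(-r*dt) * [p_u*3.214078 + p_m*0.870000 + p_d*0.000000] = 1.056937
  V(2,+1) = exp(-r*dt) * [p_u*6.149620 + p_m*3.214078 + p_d*0.870000] = 3.215792
  V(2,+2) = exp(-r*dt) * [p_u*9.825866 + p_m*6.149620 + p_d*3.214078] = 6.151235
  V(1,-1) = exp(-r*dt) * [p_u*1.056937 + p_m*0.129139 + p_d*0.000000] = 0.242957
  V(1,+0) = exp(-r*dt) * [p_u*3.215792 + p_m*1.056937 + p_d*0.129139] = 1.205652
  V(1,+1) = exp(-r*dt) * [p_u*6.151235 + p_m*3.215792 + p_d*1.056937] = 3.251722
  V(0,+0) = exp(-r*dt) * [p_u*3.251722 + p_m*1.205652 + p_d*0.242957] = 1.331139

Answer: Price = V(0,0) = 1.3311


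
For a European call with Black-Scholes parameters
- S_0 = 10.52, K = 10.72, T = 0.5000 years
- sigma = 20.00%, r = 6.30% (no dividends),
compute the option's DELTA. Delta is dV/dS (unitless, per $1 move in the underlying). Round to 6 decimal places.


d1 = 0.1602802594; d2 = 0.0188589032
phi(d1) = 0.3938506848; exp(-qT) = 1.0000000000; exp(-rT) = 0.9689909565
N(d1) = 0.5636698457
Delta = exp(-qT) * N(d1) = 1.0000000000 * 0.5636698457 = 0.563670

Answer: Delta = 0.563670


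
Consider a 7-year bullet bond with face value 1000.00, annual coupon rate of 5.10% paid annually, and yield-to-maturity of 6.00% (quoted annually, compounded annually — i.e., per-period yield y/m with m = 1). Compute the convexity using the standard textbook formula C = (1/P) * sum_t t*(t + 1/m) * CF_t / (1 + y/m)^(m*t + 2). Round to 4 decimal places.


Answer: Convexity = 40.7500

Derivation:
Coupon per period c = face * coupon_rate / m = 51.000000
Periods per year m = 1; per-period yield y/m = 0.060000
Number of cashflows N = 7
Cashflows (t years, CF_t, discount factor 1/(1+y/m)^(m*t), PV):
  t = 1.0000: CF_t = 51.000000, DF = 0.943396, PV = 48.113208
  t = 2.0000: CF_t = 51.000000, DF = 0.889996, PV = 45.389818
  t = 3.0000: CF_t = 51.000000, DF = 0.839619, PV = 42.820583
  t = 4.0000: CF_t = 51.000000, DF = 0.792094, PV = 40.396777
  t = 5.0000: CF_t = 51.000000, DF = 0.747258, PV = 38.110167
  t = 6.0000: CF_t = 51.000000, DF = 0.704961, PV = 35.952988
  t = 7.0000: CF_t = 1051.000000, DF = 0.665057, PV = 698.975026
Price P = sum_t PV_t = 949.758567
Convexity numerator sum_t t*(t + 1/m) * CF_t / (1+y/m)^(m*t + 2):
  t = 1.0000: term = 85.641167
  t = 2.0000: term = 242.380661
  t = 3.0000: term = 457.322002
  t = 4.0000: term = 719.059751
  t = 5.0000: term = 1017.537384
  t = 6.0000: term = 1343.917299
  t = 7.0000: term = 34836.775970
Convexity = (1/P) * sum = 38702.634234 / 949.758567 = 40.749971


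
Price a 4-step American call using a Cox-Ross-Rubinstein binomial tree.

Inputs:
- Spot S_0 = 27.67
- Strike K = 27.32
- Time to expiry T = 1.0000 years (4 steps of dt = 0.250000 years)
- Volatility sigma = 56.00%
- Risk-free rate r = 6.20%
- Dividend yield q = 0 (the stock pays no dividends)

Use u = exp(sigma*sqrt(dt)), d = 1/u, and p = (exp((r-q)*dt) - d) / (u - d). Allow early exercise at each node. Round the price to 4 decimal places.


dt = T/N = 0.250000
u = exp(sigma*sqrt(dt)) = 1.323130; d = 1/u = 0.755784
p = (exp((r-q)*dt) - d) / (u - d) = 0.457987
Discount per step: exp(-r*dt) = 0.984620
Stock lattice S(k, i) with i counting down-moves:
  k=0: S(0,0) = 27.6700
  k=1: S(1,0) = 36.6110; S(1,1) = 20.9125
  k=2: S(2,0) = 48.4411; S(2,1) = 27.6700; S(2,2) = 15.8054
  k=3: S(3,0) = 64.0939; S(3,1) = 36.6110; S(3,2) = 20.9125; S(3,3) = 11.9454
  k=4: S(4,0) = 84.8045; S(4,1) = 48.4411; S(4,2) = 27.6700; S(4,3) = 15.8054; S(4,4) = 9.0282
Terminal payoffs V(N, i) = max(S_T - K, 0):
  V(4,0) = 57.484516; V(4,1) = 21.121108; V(4,2) = 0.350000; V(4,3) = 0.000000; V(4,4) = 0.000000
Backward induction: V(k, i) = exp(-r*dt) * [p * V(k+1, i) + (1-p) * V(k+1, i+1)]; then take max(V_cont, immediate exercise) for American.
  V(3,0) = exp(-r*dt) * [p*57.484516 + (1-p)*21.121108] = 37.194069; exercise = 36.773874; V(3,0) = max -> 37.194069
  V(3,1) = exp(-r*dt) * [p*21.121108 + (1-p)*0.350000] = 9.711197; exercise = 9.291002; V(3,1) = max -> 9.711197
  V(3,2) = exp(-r*dt) * [p*0.350000 + (1-p)*0.000000] = 0.157830; exercise = 0.000000; V(3,2) = max -> 0.157830
  V(3,3) = exp(-r*dt) * [p*0.000000 + (1-p)*0.000000] = 0.000000; exercise = 0.000000; V(3,3) = max -> 0.000000
  V(2,0) = exp(-r*dt) * [p*37.194069 + (1-p)*9.711197] = 21.955035; exercise = 21.121108; V(2,0) = max -> 21.955035
  V(2,1) = exp(-r*dt) * [p*9.711197 + (1-p)*0.157830] = 4.463424; exercise = 0.350000; V(2,1) = max -> 4.463424
  V(2,2) = exp(-r*dt) * [p*0.157830 + (1-p)*0.000000] = 0.071172; exercise = 0.000000; V(2,2) = max -> 0.071172
  V(1,0) = exp(-r*dt) * [p*21.955035 + (1-p)*4.463424] = 12.282489; exercise = 9.291002; V(1,0) = max -> 12.282489
  V(1,1) = exp(-r*dt) * [p*4.463424 + (1-p)*0.071172] = 2.050732; exercise = 0.000000; V(1,1) = max -> 2.050732
  V(0,0) = exp(-r*dt) * [p*12.282489 + (1-p)*2.050732] = 6.633127; exercise = 0.350000; V(0,0) = max -> 6.633127

Answer: Price = V(0,0) = 6.6331


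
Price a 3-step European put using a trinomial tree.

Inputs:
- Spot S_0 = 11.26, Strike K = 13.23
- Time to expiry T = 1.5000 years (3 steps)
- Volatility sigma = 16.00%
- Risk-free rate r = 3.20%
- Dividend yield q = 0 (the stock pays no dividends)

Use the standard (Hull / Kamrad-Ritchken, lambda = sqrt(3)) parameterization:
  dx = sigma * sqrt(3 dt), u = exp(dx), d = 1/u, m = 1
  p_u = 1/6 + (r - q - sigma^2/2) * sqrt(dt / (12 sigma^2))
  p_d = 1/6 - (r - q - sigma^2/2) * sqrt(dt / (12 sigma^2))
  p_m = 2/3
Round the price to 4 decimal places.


dt = T/N = 0.500000; dx = sigma*sqrt(3*dt) = 0.195959
u = exp(dx) = 1.216477; d = 1/u = 0.822046
p_u = 0.191162, p_m = 0.666667, p_d = 0.142172
Discount per step: exp(-r*dt) = 0.984127
Stock lattice S(k, j) with j the centered position index:
  k=0: S(0,+0) = 11.2600
  k=1: S(1,-1) = 9.2562; S(1,+0) = 11.2600; S(1,+1) = 13.6975
  k=2: S(2,-2) = 7.6090; S(2,-1) = 9.2562; S(2,+0) = 11.2600; S(2,+1) = 13.6975; S(2,+2) = 16.6627
  k=3: S(3,-3) = 6.2550; S(3,-2) = 7.6090; S(3,-1) = 9.2562; S(3,+0) = 11.2600; S(3,+1) = 13.6975; S(3,+2) = 16.6627; S(3,+3) = 20.2698
Terminal payoffs V(N, j) = max(K - S_T, 0):
  V(3,-3) = 6.975013; V(3,-2) = 5.620950; V(3,-1) = 3.973764; V(3,+0) = 1.970000; V(3,+1) = 0.000000; V(3,+2) = 0.000000; V(3,+3) = 0.000000
Backward induction: V(k, j) = exp(-r*dt) * [p_u * V(k+1, j+1) + p_m * V(k+1, j) + p_d * V(k+1, j-1)]
  V(2,-2) = exp(-r*dt) * [p_u*3.973764 + p_m*5.620950 + p_d*6.975013] = 5.411304
  V(2,-1) = exp(-r*dt) * [p_u*1.970000 + p_m*3.973764 + p_d*5.620950] = 3.764194
  V(2,+0) = exp(-r*dt) * [p_u*0.000000 + p_m*1.970000 + p_d*3.973764] = 1.848477
  V(2,+1) = exp(-r*dt) * [p_u*0.000000 + p_m*0.000000 + p_d*1.970000] = 0.275633
  V(2,+2) = exp(-r*dt) * [p_u*0.000000 + p_m*0.000000 + p_d*0.000000] = 0.000000
  V(1,-1) = exp(-r*dt) * [p_u*1.848477 + p_m*3.764194 + p_d*5.411304] = 3.574503
  V(1,+0) = exp(-r*dt) * [p_u*0.275633 + p_m*1.848477 + p_d*3.764194] = 1.791279
  V(1,+1) = exp(-r*dt) * [p_u*0.000000 + p_m*0.275633 + p_d*1.848477] = 0.439468
  V(0,+0) = exp(-r*dt) * [p_u*0.439468 + p_m*1.791279 + p_d*3.574503] = 1.758034

Answer: Price = V(0,0) = 1.7580


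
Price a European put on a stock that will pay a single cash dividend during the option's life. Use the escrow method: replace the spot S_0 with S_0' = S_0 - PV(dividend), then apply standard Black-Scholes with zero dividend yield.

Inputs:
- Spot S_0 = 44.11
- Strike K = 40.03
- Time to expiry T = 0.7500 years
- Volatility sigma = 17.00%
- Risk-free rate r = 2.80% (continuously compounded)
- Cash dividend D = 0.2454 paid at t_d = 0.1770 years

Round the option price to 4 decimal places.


PV(D) = D * exp(-r * t_d) = 0.2454 * 0.99505626 = 0.24418681
S_0' = S_0 - PV(D) = 44.1100 - 0.24418681 = 43.86581319
d1 = (ln(S_0'/K) + (r + sigma^2/2)*T) / (sigma*sqrt(T)) = 0.83779366
d2 = d1 - sigma*sqrt(T) = 0.69056934
exp(-rT) = 0.97921896
N(-d1) = 0.20107330; N(-d2) = 0.24491811
P = K * exp(-rT) * N(-d2) - S_0' * N(-d1) = 40.0300 * 0.97921896 * 0.24491811 - 43.86581319 * 0.20107330 = 0.7801

Answer: Price = 0.7801


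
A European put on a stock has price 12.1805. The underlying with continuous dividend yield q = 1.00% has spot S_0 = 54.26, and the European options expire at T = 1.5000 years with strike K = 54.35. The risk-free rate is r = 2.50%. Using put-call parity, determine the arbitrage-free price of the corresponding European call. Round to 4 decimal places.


Answer: Call price = 13.2831

Derivation:
Put-call parity: C - P = S_0 * exp(-qT) - K * exp(-rT).
S_0 * exp(-qT) = 54.2600 * 0.98511194 = 53.45217384
K * exp(-rT) = 54.3500 * 0.96319442 = 52.34961660
C = P + S*exp(-qT) - K*exp(-rT)
C = 12.1805 + 53.45217384 - 52.34961660 = 13.2831


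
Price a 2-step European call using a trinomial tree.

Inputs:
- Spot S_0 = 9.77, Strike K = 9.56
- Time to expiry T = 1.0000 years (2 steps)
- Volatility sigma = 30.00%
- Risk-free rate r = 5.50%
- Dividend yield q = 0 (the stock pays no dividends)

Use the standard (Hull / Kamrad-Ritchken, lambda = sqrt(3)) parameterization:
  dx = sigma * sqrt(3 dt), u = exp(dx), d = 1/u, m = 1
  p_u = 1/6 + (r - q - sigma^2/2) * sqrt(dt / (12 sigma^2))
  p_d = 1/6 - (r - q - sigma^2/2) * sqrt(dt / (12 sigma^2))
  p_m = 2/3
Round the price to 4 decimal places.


dt = T/N = 0.500000; dx = sigma*sqrt(3*dt) = 0.367423
u = exp(dx) = 1.444009; d = 1/u = 0.692516
p_u = 0.173471, p_m = 0.666667, p_d = 0.159863
Discount per step: exp(-r*dt) = 0.972875
Stock lattice S(k, j) with j the centered position index:
  k=0: S(0,+0) = 9.7700
  k=1: S(1,-1) = 6.7659; S(1,+0) = 9.7700; S(1,+1) = 14.1080
  k=2: S(2,-2) = 4.6855; S(2,-1) = 6.7659; S(2,+0) = 9.7700; S(2,+1) = 14.1080; S(2,+2) = 20.3720
Terminal payoffs V(N, j) = max(S_T - K, 0):
  V(2,-2) = 0.000000; V(2,-1) = 0.000000; V(2,+0) = 0.210000; V(2,+1) = 4.547971; V(2,+2) = 10.812040
Backward induction: V(k, j) = exp(-r*dt) * [p_u * V(k+1, j+1) + p_m * V(k+1, j) + p_d * V(k+1, j-1)]
  V(1,-1) = exp(-r*dt) * [p_u*0.210000 + p_m*0.000000 + p_d*0.000000] = 0.035441
  V(1,+0) = exp(-r*dt) * [p_u*4.547971 + p_m*0.210000 + p_d*0.000000] = 0.903742
  V(1,+1) = exp(-r*dt) * [p_u*10.812040 + p_m*4.547971 + p_d*0.210000] = 4.807095
  V(0,+0) = exp(-r*dt) * [p_u*4.807095 + p_m*0.903742 + p_d*0.035441] = 1.402935

Answer: Price = V(0,0) = 1.4029


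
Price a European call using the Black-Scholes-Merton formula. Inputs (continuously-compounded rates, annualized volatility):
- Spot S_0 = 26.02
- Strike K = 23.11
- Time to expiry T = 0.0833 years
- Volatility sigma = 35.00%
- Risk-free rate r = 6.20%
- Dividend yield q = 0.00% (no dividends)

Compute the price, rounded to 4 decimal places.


d1 = (ln(S/K) + (r - q + 0.5*sigma^2) * T) / (sigma * sqrt(T)) = 1.27570545
d2 = d1 - sigma * sqrt(T) = 1.17468936
exp(-rT) = 0.99484871; exp(-qT) = 1.00000000
C = S_0 * exp(-qT) * N(d1) - K * exp(-rT) * N(d2)
N(d1) = 0.89897017; N(d2) = 0.87994049
C = 26.0200 * 1.00000000 * 0.89897017 - 23.1100 * 0.99484871 * 0.87994049 = 3.1605

Answer: Price = 3.1605


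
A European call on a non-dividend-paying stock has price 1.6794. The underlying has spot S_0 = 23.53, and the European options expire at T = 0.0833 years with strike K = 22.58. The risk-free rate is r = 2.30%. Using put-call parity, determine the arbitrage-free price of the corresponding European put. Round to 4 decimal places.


Put-call parity: C - P = S_0 * exp(-qT) - K * exp(-rT).
S_0 * exp(-qT) = 23.5300 * 1.00000000 = 23.53000000
K * exp(-rT) = 22.5800 * 0.99808593 = 22.53678039
P = C - S*exp(-qT) + K*exp(-rT)
P = 1.6794 - 23.53000000 + 22.53678039 = 0.6862

Answer: Put price = 0.6862


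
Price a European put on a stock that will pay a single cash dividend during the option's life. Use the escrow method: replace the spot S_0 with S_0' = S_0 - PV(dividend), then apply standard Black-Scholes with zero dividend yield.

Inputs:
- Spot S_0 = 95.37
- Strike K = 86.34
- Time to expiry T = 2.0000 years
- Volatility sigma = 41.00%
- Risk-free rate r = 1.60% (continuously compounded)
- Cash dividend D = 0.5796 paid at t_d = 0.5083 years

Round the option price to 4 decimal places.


PV(D) = D * exp(-r * t_d) = 0.5796 * 0.99190018 = 0.57490535
S_0' = S_0 - PV(D) = 95.3700 - 0.57490535 = 94.79509465
d1 = (ln(S_0'/K) + (r + sigma^2/2)*T) / (sigma*sqrt(T)) = 0.50622753
d2 = d1 - sigma*sqrt(T) = -0.07360003
exp(-rT) = 0.96850658
N(-d1) = 0.30634847; N(-d2) = 0.52933568
P = K * exp(-rT) * N(-d2) - S_0' * N(-d1) = 86.3400 * 0.96850658 * 0.52933568 - 94.79509465 * 0.30634847 = 15.2232

Answer: Price = 15.2232


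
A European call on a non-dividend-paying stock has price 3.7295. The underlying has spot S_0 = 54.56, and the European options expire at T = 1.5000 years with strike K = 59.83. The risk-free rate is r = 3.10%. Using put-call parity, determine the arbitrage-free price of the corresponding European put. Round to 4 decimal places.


Put-call parity: C - P = S_0 * exp(-qT) - K * exp(-rT).
S_0 * exp(-qT) = 54.5600 * 1.00000000 = 54.56000000
K * exp(-rT) = 59.8300 * 0.95456456 = 57.11159766
P = C - S*exp(-qT) + K*exp(-rT)
P = 3.7295 - 54.56000000 + 57.11159766 = 6.2811

Answer: Put price = 6.2811


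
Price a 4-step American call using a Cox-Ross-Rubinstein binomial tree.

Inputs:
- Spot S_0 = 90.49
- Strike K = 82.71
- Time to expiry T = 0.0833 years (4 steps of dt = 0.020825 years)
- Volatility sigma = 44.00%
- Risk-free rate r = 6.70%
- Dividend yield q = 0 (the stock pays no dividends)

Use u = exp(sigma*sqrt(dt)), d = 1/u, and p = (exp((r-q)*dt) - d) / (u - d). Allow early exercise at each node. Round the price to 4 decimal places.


Answer: Price = V(0,0) = 9.8124

Derivation:
dt = T/N = 0.020825
u = exp(sigma*sqrt(dt)) = 1.065555; d = 1/u = 0.938478
p = (exp((r-q)*dt) - d) / (u - d) = 0.495119
Discount per step: exp(-r*dt) = 0.998606
Stock lattice S(k, i) with i counting down-moves:
  k=0: S(0,0) = 90.4900
  k=1: S(1,0) = 96.4221; S(1,1) = 84.9229
  k=2: S(2,0) = 102.7430; S(2,1) = 90.4900; S(2,2) = 79.6983
  k=3: S(3,0) = 109.4784; S(3,1) = 96.4221; S(3,2) = 84.9229; S(3,3) = 74.7951
  k=4: S(4,0) = 116.6552; S(4,1) = 102.7430; S(4,2) = 90.4900; S(4,3) = 79.6983; S(4,4) = 70.1935
Terminal payoffs V(N, i) = max(S_T - K, 0):
  V(4,0) = 33.945209; V(4,1) = 20.033028; V(4,2) = 7.780000; V(4,3) = 0.000000; V(4,4) = 0.000000
Backward induction: V(k, i) = exp(-r*dt) * [p * V(k+1, i) + (1-p) * V(k+1, i+1)]; then take max(V_cont, immediate exercise) for American.
  V(3,0) = exp(-r*dt) * [p*33.945209 + (1-p)*20.033028] = 26.883674; exercise = 26.768352; V(3,0) = max -> 26.883674
  V(3,1) = exp(-r*dt) * [p*20.033028 + (1-p)*7.780000] = 13.827398; exercise = 13.712075; V(3,1) = max -> 13.827398
  V(3,2) = exp(-r*dt) * [p*7.780000 + (1-p)*0.000000] = 3.846653; exercise = 2.212877; V(3,2) = max -> 3.846653
  V(3,3) = exp(-r*dt) * [p*0.000000 + (1-p)*0.000000] = 0.000000; exercise = 0.000000; V(3,3) = max -> 0.000000
  V(2,0) = exp(-r*dt) * [p*26.883674 + (1-p)*13.827398] = 20.263513; exercise = 20.033028; V(2,0) = max -> 20.263513
  V(2,1) = exp(-r*dt) * [p*13.827398 + (1-p)*3.846653] = 8.776054; exercise = 7.780000; V(2,1) = max -> 8.776054
  V(2,2) = exp(-r*dt) * [p*3.846653 + (1-p)*0.000000] = 1.901895; exercise = 0.000000; V(2,2) = max -> 1.901895
  V(1,0) = exp(-r*dt) * [p*20.263513 + (1-p)*8.776054] = 14.443544; exercise = 13.712075; V(1,0) = max -> 14.443544
  V(1,1) = exp(-r*dt) * [p*8.776054 + (1-p)*1.901895] = 5.298023; exercise = 2.212877; V(1,1) = max -> 5.298023
  V(0,0) = exp(-r*dt) * [p*14.443544 + (1-p)*5.298023] = 9.812442; exercise = 7.780000; V(0,0) = max -> 9.812442
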